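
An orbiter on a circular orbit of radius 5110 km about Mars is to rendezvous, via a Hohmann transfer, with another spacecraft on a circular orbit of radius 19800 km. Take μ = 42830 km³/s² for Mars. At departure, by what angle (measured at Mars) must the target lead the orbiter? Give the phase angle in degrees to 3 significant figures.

The Hohmann ellipse has a_t = (r₁ + r₂)/2 = 12455 km.
The half-period of the transfer ellipse is t = π√(a_t³/μ) = 21100.44 s.
Target angular speed ω₂ = √(μ/r₂³) = 7.428075×10^-5 rad/s.
Angle swept by the target during transfer: ω₂·t = 1.56736 rad = 89.80°.
Arrival is 180° from departure on the ellipse, so φ = 180° − 89.80° = 90.2°.

φ = 90.2°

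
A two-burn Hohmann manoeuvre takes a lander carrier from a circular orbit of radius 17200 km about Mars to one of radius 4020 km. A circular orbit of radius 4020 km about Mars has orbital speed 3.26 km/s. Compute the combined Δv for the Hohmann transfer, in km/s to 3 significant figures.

Δv = 1.50 km/s

From the circular-orbit relation v² = μ/r at r = 4020 km: μ = v²r = (3.26)² × 4020 = 42723.0 km³/s².
Semi-major axis of the transfer orbit: a_t = (17200 + 4020)/2 = 10610 km.
At r₁ the circular-orbit speed is v₁ = √(μ/r₁) = 1.576 km/s.
Transfer-orbit speed at r₁ (v² = μ(2/r − 1/a)): v_a = √[μ(2/r₁ − 1/a_t)] = 0.9701 km/s.
First burn Δv₁ = |v_a − v₁| = 0.6059 km/s.
At r₂, v₂ = √(μ/r₂) = 3.2600 km/s.
Transfer-orbit speed at r₂: v_p = √[μ(2/r₂ − 1/a_t)] = 4.1507 km/s.
Second burn Δv₂ = |v₂ − v_p| = 0.8907 km/s.
Δv = Δv₁ + Δv₂ = 0.6059 + 0.8907 = 1.497 km/s.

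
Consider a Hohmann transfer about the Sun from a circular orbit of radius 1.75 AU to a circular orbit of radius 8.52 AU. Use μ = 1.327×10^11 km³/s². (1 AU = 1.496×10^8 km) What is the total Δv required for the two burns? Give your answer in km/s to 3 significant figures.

In km: r₁ = 1.75 × 1.496×10^8 = 2.618×10^8 km; r₂ = 8.52 × 1.496×10^8 = 1.274592×10^9 km.
Semi-major axis of the transfer orbit: a_t = (2.618×10^8 + 1.274592×10^9)/2 = 7.68196×10^8 km.
Circular speed at r₁: v₁ = √(μ/r₁) = √(1.327×10^11/2.618×10^8) = 22.514 km/s.
Transfer-orbit speed at r₁ (vis-viva equation): v_p = √[μ(2/r₁ − 1/a_t)] = 29.000 km/s.
First burn Δv₁ = |v_p − v₁| = 6.486 km/s.
Circular speed at r₂: v₂ = √(μ/r₂) = 10.204 km/s.
Transfer-orbit speed at r₂: v_a = √[μ(2/r₂ − 1/a_t)] = 5.9566 km/s.
Second burn Δv₂ = |v₂ − v_a| = 4.247 km/s.
Δv = Δv₁ + Δv₂ = 6.486 + 4.247 = 10.73 km/s.

Δv = 10.7 km/s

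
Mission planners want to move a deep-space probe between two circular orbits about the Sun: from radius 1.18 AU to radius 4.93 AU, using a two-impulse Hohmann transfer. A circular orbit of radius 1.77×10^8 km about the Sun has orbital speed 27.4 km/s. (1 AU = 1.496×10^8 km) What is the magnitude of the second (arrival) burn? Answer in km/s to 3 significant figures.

Δv₂ = 5.08 km/s

From the circular-orbit relation v² = μ/r at r = 1.77×10^8 km: μ = v²r = (27.4)² × 1.77×10^8 = 1.32885×10^11 km³/s².
In km: r₁ = 1.18 × 1.496×10^8 = 1.76528×10^8 km; r₂ = 4.93 × 1.496×10^8 = 7.37528×10^8 km.
Semi-major axis of the transfer orbit: a_t = (1.76528×10^8 + 7.37528×10^8)/2 = 4.57028×10^8 km.
Circular speed at r = 7.37528×10^8 km: v_c = √(μ/r) = 13.423 km/s.
Vis-viva on the transfer ellipse at r = 7.37528×10^8 km gives v_t = √[μ(2/r − 1/a_t)] = 8.3423 km/s.
Δv₂ = |v_t − v_c| = |8.3423 − 13.423| = 5.081 km/s.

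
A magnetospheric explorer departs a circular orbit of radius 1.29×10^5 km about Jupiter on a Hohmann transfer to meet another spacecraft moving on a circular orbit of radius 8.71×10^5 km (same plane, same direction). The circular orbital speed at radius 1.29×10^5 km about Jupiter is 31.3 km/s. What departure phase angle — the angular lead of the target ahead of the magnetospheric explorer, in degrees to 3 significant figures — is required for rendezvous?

φ = 102°

From the circular-orbit relation v² = μ/r at r = 1.29×10^5 km: μ = v²r = (31.3)² × 1.29×10^5 = 1.26380×10^8 km³/s².
The Hohmann ellipse has a_t = (r₁ + r₂)/2 = 5.000×10^5 km.
The half-period of the transfer ellipse is t = π√(a_t³/μ) = 98800 s.
Target angular speed ω₂ = √(μ/r₂³) = 1.383×10^-5 rad/s.
Angle swept by the target during transfer: ω₂·t = 1.3664 rad = 78.29°.
Arrival is 180° from departure on the ellipse, so φ = 180° − 78.29° = 102°.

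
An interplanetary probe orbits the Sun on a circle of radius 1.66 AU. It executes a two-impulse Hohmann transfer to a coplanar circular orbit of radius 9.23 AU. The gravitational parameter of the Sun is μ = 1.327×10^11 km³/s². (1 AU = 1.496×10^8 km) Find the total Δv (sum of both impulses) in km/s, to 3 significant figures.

Δv = 11.4 km/s

In km: r₁ = 1.66 × 1.496×10^8 = 2.48336×10^8 km; r₂ = 9.23 × 1.496×10^8 = 1.380808×10^9 km.
The Hohmann ellipse has a_t = (r₁ + r₂)/2 = 8.14572×10^8 km.
Circular speed at r₁: v₁ = √(μ/r₁) = √(1.327×10^11/2.48336×10^8) = 23.12 km/s.
On the transfer ellipse at r₁, vis-viva equation gives v_p = √[μ(2/r₁ − 1/a_t)] = 30.10 km/s.
First burn Δv₁ = |v_p − v₁| = 6.980 km/s.
At r₂, v₂ = √(μ/r₂) = 9.803 km/s.
Transfer-orbit speed at r₂: v_a = √[μ(2/r₂ − 1/a_t)] = 5.413 km/s.
Second burn Δv₂ = |v₂ − v_a| = 4.390 km/s.
Δv = Δv₁ + Δv₂ = 6.980 + 4.390 = 11.37 km/s.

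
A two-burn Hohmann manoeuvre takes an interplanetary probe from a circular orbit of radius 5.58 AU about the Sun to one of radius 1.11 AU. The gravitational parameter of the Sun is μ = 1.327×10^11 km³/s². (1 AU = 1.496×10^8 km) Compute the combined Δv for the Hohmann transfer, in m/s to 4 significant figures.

Δv = 13590 m/s

In km: r₁ = 5.58 × 1.496×10^8 = 8.34768×10^8 km; r₂ = 1.11 × 1.496×10^8 = 1.66056×10^8 km.
Transfer-ellipse semi-major axis a_t = (r₁ + r₂)/2 = (8.34768×10^8 + 1.66056×10^8)/2 = 5.00412×10^8 km.
Circular speed at r₁: v₁ = √(μ/r₁) = √(1.327×10^11/8.34768×10^8) = 12.608 km/s.
Transfer-orbit speed at r₁ (v² = μ(2/r − 1/a)): v_a = √[μ(2/r₁ − 1/a_t)] = 7.2630 km/s.
First burn Δv₁ = |v_a − v₁| = 5.345 km/s.
At r₂, v₂ = √(μ/r₂) = 28.269 km/s.
Transfer-orbit speed at r₂: v_p = √[μ(2/r₂ − 1/a_t)] = 36.511 km/s.
Second burn Δv₂ = |v₂ − v_p| = 8.242 km/s.
Total Δv = Δv₁ + Δv₂ = 13.59 km/s.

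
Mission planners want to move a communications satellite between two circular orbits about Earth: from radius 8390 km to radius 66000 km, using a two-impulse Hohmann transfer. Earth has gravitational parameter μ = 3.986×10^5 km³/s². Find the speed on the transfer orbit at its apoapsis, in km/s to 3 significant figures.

v = 1.17 km/s

Transfer-ellipse semi-major axis a_t = (r₁ + r₂)/2 = (8390 + 66000)/2 = 37195 km.
At apoapsis, r = 66000 km.
Applying v² = μ(2/r − 1/a_t): v = 1.167 km/s.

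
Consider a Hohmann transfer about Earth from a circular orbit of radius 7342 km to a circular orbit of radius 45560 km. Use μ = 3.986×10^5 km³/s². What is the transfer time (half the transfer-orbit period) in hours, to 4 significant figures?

t = 5.946 hours

Semi-major axis of the transfer orbit: a_t = (7342 + 45560)/2 = 26451 km.
Half the transfer-orbit period gives t = π√(a_t³/μ) = 21406 s.
Converting: 21406 s ÷ 3600 s/hour = 5.946 hours.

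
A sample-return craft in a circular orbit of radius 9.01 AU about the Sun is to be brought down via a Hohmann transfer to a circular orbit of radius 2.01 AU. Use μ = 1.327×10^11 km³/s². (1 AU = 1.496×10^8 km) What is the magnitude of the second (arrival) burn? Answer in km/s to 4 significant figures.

In km: r₁ = 9.01 × 1.496×10^8 = 1.347896×10^9 km; r₂ = 2.01 × 1.496×10^8 = 3.00696×10^8 km.
Semi-major axis of the transfer orbit: a_t = (1.347896×10^9 + 3.00696×10^8)/2 = 8.24296×10^8 km.
On the circular orbit at r = 3.00696×10^8 km, v_c = √(μ/r) = 21.007 km/s.
Vis-viva on the transfer ellipse at r = 3.00696×10^8 km gives v_t = √[μ(2/r − 1/a_t)] = 26.863 km/s.
Δv₂ = |v_t − v_c| = |26.863 − 21.007| = 5.856 km/s.

Δv₂ = 5.856 km/s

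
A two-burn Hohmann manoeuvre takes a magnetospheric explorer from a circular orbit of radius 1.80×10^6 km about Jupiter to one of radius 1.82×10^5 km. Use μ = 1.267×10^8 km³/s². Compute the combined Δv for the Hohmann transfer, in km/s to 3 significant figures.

Δv = 14.0 km/s

Transfer-ellipse semi-major axis a_t = (r₁ + r₂)/2 = (1.800×10^6 + 1.820×10^5)/2 = 9.910×10^5 km.
At r₁ the circular-orbit speed is v₁ = √(μ/r₁) = 8.3898 km/s.
Transfer-orbit speed at r₁ (v² = μ(2/r − 1/a)): v_a = √[μ(2/r₁ − 1/a_t)] = 3.5954 km/s.
First burn Δv₁ = |v_a − v₁| = 4.794 km/s.
At r₂, v₂ = √(μ/r₂) = 26.385 km/s.
Transfer-orbit speed at r₂: v_p = √[μ(2/r₂ − 1/a_t)] = 35.559 km/s.
Second burn Δv₂ = |v₂ − v_p| = 9.174 km/s.
Total Δv = Δv₁ + Δv₂ = 13.97 km/s.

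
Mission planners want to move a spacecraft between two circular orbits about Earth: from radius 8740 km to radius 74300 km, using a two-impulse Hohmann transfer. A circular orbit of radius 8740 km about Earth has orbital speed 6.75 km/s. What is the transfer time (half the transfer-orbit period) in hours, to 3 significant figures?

From the circular-orbit relation v² = μ/r at r = 8740 km: μ = v²r = (6.75)² × 8740 = 3.98216×10^5 km³/s².
The Hohmann ellipse has a_t = (r₁ + r₂)/2 = 41520 km.
Half the transfer-orbit period gives t = π√(a_t³/μ) = 42120 s.
Converting: 42120 s ÷ 3600 s/hour = 11.7 hours.

t = 11.7 hours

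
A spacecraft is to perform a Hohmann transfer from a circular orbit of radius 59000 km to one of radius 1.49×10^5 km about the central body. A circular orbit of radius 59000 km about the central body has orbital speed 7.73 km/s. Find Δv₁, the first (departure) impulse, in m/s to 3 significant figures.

Δv₁ = 1520 m/s

From the circular-orbit relation v² = μ/r at r = 59000 km: μ = v²r = (7.73)² × 59000 = 3.52542×10^6 km³/s².
The Hohmann ellipse has a_t = (r₁ + r₂)/2 = 1.040×10^5 km.
On the circular orbit at r = 59000 km, v_c = √(μ/r) = 7.730 km/s.
Transfer-orbit speed at the same r (vis-viva, a = a_t): v_t = √[μ(2/r − 1/a_t)] = 9.252 km/s.
Δv₁ = |v_t − v_c| = |9.252 − 7.730| = 1.522 km/s.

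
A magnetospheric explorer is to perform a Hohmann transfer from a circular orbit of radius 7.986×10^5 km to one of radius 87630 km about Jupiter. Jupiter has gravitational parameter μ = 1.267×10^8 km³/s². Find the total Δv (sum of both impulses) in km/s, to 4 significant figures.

Transfer-ellipse semi-major axis a_t = (r₁ + r₂)/2 = (7.986×10^5 + 87630)/2 = 4.43115×10^5 km.
Circular speed at r₁: v₁ = √(μ/r₁) = √(1.267×10^8/7.986×10^5) = 12.5957 km/s.
On the transfer ellipse at r₁, vis-viva gives v_a = √[μ(2/r₁ − 1/a_t)] = 5.60134 km/s.
First burn Δv₁ = |v_a − v₁| = 6.9944 km/s.
Circular speed at r₂: v₂ = √(μ/r₂) = 38.0244 km/s.
Transfer-orbit speed at r₂: v_p = √[μ(2/r₂ − 1/a_t)] = 51.0468 km/s.
Second burn Δv₂ = |v₂ − v_p| = 13.022 km/s.
Total Δv = Δv₁ + Δv₂ = 20.02 km/s.

Δv = 20.02 km/s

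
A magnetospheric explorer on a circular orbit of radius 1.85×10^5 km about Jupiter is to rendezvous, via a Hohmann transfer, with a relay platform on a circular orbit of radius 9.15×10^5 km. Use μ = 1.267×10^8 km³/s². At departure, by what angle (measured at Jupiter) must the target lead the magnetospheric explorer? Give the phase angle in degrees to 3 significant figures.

Semi-major axis of the transfer orbit: a_t = (1.850×10^5 + 9.150×10^5)/2 = 5.500×10^5 km.
Transfer time t = π√(a_t³/μ) = 1.13843×10^5 s.
Target angular speed ω₂ = √(μ/r₂³) = 1.28605×10^-5 rad/s.
Angle swept by the target during transfer: ω₂·t = 1.4641 rad = 83.89°.
The magnetospheric explorer traverses 180° on the transfer ellipse, so the target must lead by 180° − 83.89° = 96.1°.

φ = 96.1°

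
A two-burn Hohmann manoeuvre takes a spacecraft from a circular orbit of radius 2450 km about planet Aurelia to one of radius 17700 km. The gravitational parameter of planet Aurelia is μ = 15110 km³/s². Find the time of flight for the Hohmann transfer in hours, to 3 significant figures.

t = 7.18 hours

Semi-major axis of the transfer orbit: a_t = (2450 + 17700)/2 = 10075 km.
Half the transfer-orbit period gives t = π√(a_t³/μ) = 25850 s.
Converting: 25850 s ÷ 3600 s/hour = 7.18 hours.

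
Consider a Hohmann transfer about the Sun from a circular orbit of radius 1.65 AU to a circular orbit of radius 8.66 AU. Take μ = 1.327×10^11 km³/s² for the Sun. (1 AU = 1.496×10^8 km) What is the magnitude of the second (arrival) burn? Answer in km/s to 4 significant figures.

In km: r₁ = 1.65 × 1.496×10^8 = 2.4684×10^8 km; r₂ = 8.66 × 1.496×10^8 = 1.295536×10^9 km.
The Hohmann ellipse has a_t = (r₁ + r₂)/2 = 7.71188×10^8 km.
Circular speed at r = 1.295536×10^9 km: v_c = √(μ/r) = 10.121 km/s.
Vis-viva on the transfer ellipse at r = 1.295536×10^9 km gives v_t = √[μ(2/r − 1/a_t)] = 5.7258 km/s.
Δv₂ = |v_t − v_c| = |5.7258 − 10.121| = 4.395 km/s.

Δv₂ = 4.395 km/s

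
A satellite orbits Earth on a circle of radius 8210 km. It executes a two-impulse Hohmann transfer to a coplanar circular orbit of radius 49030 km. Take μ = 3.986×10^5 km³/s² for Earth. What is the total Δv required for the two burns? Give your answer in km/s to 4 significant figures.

Δv = 3.476 km/s

Transfer-ellipse semi-major axis a_t = (r₁ + r₂)/2 = (8210 + 49030)/2 = 28620 km.
At r₁ the circular-orbit speed is v₁ = √(μ/r₁) = 6.968 km/s.
Transfer-orbit speed at r₁ (vis-viva equation): v_p = √[μ(2/r₁ − 1/a_t)] = 9.120 km/s.
First burn Δv₁ = |v_p − v₁| = 2.152 km/s.
At r₂, v₂ = √(μ/r₂) = 2.851 km/s.
Transfer-orbit speed at r₂: v_a = √[μ(2/r₂ − 1/a_t)] = 1.527 km/s.
Second burn Δv₂ = |v₂ − v_a| = 1.324 km/s.
Total Δv = Δv₁ + Δv₂ = 3.476 km/s.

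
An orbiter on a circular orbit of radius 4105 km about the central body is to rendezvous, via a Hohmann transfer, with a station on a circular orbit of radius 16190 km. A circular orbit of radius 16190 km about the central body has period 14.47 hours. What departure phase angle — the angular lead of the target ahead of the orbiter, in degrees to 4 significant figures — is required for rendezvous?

From Kepler's third law T² = 4π²r³/μ at r = 16190 km, T = 14.47 hours = 14.47 × 3600 s = 52092 s: μ = 4π²r³/T² = 61738.8 km³/s².
Semi-major axis of the transfer orbit: a_t = (4105 + 16190)/2 = 10147.5 km.
The half-period of the transfer ellipse is t = π√(a_t³/μ) = 12924 s.
The target's mean motion on its circular orbit is ω₂ = √(μ/r₂³) = 1.2062×10^-4 rad/s.
Angle swept by the target during transfer: ω₂·t = 1.559 rad = 89.32°.
Arrival is 180° from departure on the ellipse, so φ = 180° − 89.32° = 90.68°.

φ = 90.68°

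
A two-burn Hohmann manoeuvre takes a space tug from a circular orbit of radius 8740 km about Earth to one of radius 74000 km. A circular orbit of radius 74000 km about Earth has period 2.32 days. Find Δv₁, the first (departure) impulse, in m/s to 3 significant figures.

Δv₁ = 2280 m/s

From Kepler's third law T² = 4π²r³/μ at r = 74000 km, T = 2.32 days = 2.32 × 86400 s = 2.00448×10^5 s: μ = 4π²r³/T² = 3.98154×10^5 km³/s².
Semi-major axis of the transfer orbit: a_t = (8740 + 74000)/2 = 41370 km.
On the circular orbit at r = 8740 km, v_c = √(μ/r) = 6.749 km/s.
Vis-viva on the transfer ellipse at r = 8740 km gives v_t = √[μ(2/r − 1/a_t)] = 9.027 km/s.
Δv₁ = |v_t − v_c| = |9.027 − 6.749| = 2.278 km/s.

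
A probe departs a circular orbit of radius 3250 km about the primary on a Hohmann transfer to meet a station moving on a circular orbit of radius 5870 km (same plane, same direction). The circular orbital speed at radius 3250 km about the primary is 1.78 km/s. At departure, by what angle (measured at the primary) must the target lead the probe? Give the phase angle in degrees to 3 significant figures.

From the circular-orbit relation v² = μ/r at r = 3250 km: μ = v²r = (1.78)² × 3250 = 10297.3 km³/s².
Semi-major axis of the transfer orbit: a_t = (3250 + 5870)/2 = 4560 km.
The half-period of the transfer ellipse is t = π√(a_t³/μ) = 9533 s.
The target's mean motion on its circular orbit is ω₂ = √(μ/r₂³) = 2.256×10^-4 rad/s.
Angle swept by the target during transfer: ω₂·t = 2.151 rad = 123.2°.
Arrival is 180° from departure on the ellipse, so φ = 180° − 123.2° = 56.8°.

φ = 56.8°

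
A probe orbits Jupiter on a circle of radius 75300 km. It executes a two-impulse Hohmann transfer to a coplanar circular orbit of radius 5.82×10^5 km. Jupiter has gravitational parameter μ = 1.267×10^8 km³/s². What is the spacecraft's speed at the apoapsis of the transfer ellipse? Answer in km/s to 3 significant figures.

v = 7.06 km/s

Semi-major axis of the transfer orbit: a_t = (75300 + 5.820×10^5)/2 = 3.2865×10^5 km.
At apoapsis, r = 5.820×10^5 km.
From the vis-viva equation, v = √[μ(2/r − 1/a_t)] = 7.062 km/s.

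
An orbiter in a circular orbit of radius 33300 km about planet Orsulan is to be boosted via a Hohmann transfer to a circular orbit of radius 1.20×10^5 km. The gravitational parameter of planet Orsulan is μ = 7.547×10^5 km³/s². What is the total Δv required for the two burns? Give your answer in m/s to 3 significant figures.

Semi-major axis of the transfer orbit: a_t = (33300 + 1.200×10^5)/2 = 76650 km.
At r₁ the circular-orbit speed is v₁ = √(μ/r₁) = 4.761 km/s.
Transfer-orbit speed at r₁ (vis-viva): v_p = √[μ(2/r₁ − 1/a_t)] = 5.957 km/s.
First burn Δv₁ = |v_p − v₁| = 1.196 km/s.
At r₂, v₂ = √(μ/r₂) = 2.50782 km/s.
Transfer-orbit speed at r₂: v_a = √[μ(2/r₂ − 1/a_t)] = 1.65296 km/s.
Second burn Δv₂ = |v₂ − v_a| = 0.8549 km/s.
Total Δv = Δv₁ + Δv₂ = 2.051 km/s.

Δv = 2050 m/s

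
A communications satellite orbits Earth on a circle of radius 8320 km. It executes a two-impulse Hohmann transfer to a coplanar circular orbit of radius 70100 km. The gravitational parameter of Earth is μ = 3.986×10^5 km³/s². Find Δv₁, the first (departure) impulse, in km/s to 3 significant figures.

Transfer-ellipse semi-major axis a_t = (r₁ + r₂)/2 = (8320 + 70100)/2 = 39210 km.
On the circular orbit at r = 8320 km, v_c = √(μ/r) = 6.922 km/s.
Transfer-orbit speed at the same r (vis-viva, a = a_t): v_t = √[μ(2/r − 1/a_t)] = 9.255 km/s.
Δv₁ = |v_t − v_c| = |9.255 − 6.922| = 2.333 km/s.

Δv₁ = 2.33 km/s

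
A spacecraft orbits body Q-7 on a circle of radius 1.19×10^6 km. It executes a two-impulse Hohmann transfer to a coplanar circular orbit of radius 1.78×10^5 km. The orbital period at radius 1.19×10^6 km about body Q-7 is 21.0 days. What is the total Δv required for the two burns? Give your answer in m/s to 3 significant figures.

From Kepler's third law T² = 4π²r³/μ at r = 1.19×10^6 km, T = 21.0 days = 21.0 × 86400 s = 1.8144×10^6 s: μ = 4π²r³/T² = 2.02085×10^7 km³/s².
The Hohmann ellipse has a_t = (r₁ + r₂)/2 = 6.840×10^5 km.
Circular speed at r₁: v₁ = √(μ/r₁) = √(2.02085×10^7/1.190×10^6) = 4.121 km/s.
On the transfer ellipse at r₁, vis-viva gives v_a = √[μ(2/r₁ − 1/a_t)] = 2.102 km/s.
First burn Δv₁ = |v_a − v₁| = 2.019 km/s.
Circular speed at r₂: v₂ = √(μ/r₂) = 10.655 km/s.
Transfer-orbit speed at r₂: v_p = √[μ(2/r₂ − 1/a_t)] = 14.054 km/s.
Second burn Δv₂ = |v₂ − v_p| = 3.399 km/s.
Δv = Δv₁ + Δv₂ = 2.019 + 3.399 = 5.418 km/s.

Δv = 5420 m/s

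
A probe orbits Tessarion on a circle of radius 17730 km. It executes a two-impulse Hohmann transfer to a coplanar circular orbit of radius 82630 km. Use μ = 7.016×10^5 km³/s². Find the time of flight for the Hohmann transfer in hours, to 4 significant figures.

t = 11.71 hours

The Hohmann ellipse has a_t = (r₁ + r₂)/2 = 50180 km.
Half the transfer-orbit period gives t = π√(a_t³/μ) = 42160 s.
Converting: 42160 s ÷ 3600 s/hour = 11.71 hours.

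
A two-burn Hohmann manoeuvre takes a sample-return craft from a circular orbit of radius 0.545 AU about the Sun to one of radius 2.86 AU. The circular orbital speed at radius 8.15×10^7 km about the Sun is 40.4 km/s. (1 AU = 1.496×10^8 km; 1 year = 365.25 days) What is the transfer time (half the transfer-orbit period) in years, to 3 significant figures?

t = 1.11 years

From the circular-orbit relation v² = μ/r at r = 8.15×10^7 km: μ = v²r = (40.4)² × 8.15×10^7 = 1.33021×10^11 km³/s².
In km: r₁ = 0.545 × 1.496×10^8 = 8.1532×10^7 km; r₂ = 2.86 × 1.496×10^8 = 4.27856×10^8 km.
The Hohmann ellipse has a_t = (r₁ + r₂)/2 = 2.54694×10^8 km.
Transfer time t = π√(a_t³/μ) = π√((2.54694×10^8)³ / 1.33021×10^11) = 3.501×10^7 s.
Converting: 3.501×10^7 s ÷ 3.15576×10^7 s/year (365.25 × 86400) = 1.11 years.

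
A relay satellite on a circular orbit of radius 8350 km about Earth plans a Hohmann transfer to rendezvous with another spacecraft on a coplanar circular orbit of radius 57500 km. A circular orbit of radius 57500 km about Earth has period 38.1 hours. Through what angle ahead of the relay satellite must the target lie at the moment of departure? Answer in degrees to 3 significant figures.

From Kepler's third law T² = 4π²r³/μ at r = 57500 km, T = 38.1 hours = 38.1 × 3600 s = 1.3716×10^5 s: μ = 4π²r³/T² = 3.98941×10^5 km³/s².
Semi-major axis of the transfer orbit: a_t = (8350 + 57500)/2 = 32925 km.
The half-period of the transfer ellipse is t = π√(a_t³/μ) = 29715.6 s.
Target angular speed ω₂ = √(μ/r₂³) = 4.58092×10^-5 rad/s.
Angle swept by the target during transfer: ω₂·t = 1.3612 rad = 77.99°.
The relay satellite traverses 180° on the transfer ellipse, so the target must lead by 180° − 77.99° = 102°.

φ = 102°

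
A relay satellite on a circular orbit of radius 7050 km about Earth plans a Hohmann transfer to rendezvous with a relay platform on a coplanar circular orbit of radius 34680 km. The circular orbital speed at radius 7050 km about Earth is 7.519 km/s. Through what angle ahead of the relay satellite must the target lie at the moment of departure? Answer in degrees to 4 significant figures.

From the circular-orbit relation v² = μ/r at r = 7050 km: μ = v²r = (7.519)² × 7050 = 3.98574×10^5 km³/s².
Transfer-ellipse semi-major axis a_t = (r₁ + r₂)/2 = (7050 + 34680)/2 = 20865 km.
Transfer time t = π√(a_t³/μ) = 15000 s.
Target angular speed ω₂ = √(μ/r₂³) = 9.775×10^-5 rad/s.
Angle swept by the target during transfer: ω₂·t = 1.466 rad = 84.00°.
Arrival is 180° from departure on the ellipse, so φ = 180° − 84.00° = 96.00°.

φ = 96.00°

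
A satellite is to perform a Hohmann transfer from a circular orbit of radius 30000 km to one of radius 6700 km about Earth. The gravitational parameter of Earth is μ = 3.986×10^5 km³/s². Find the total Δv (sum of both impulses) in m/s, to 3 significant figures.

Δv = 3590 m/s

Semi-major axis of the transfer orbit: a_t = (30000 + 6700)/2 = 18350 km.
At r₁ the circular-orbit speed is v₁ = √(μ/r₁) = 3.64509 km/s.
Transfer-orbit speed at r₁ (vis-viva): v_a = √[μ(2/r₁ − 1/a_t)] = 2.20256 km/s.
First burn Δv₁ = |v_a − v₁| = 1.443 km/s.
At r₂, v₂ = √(μ/r₂) = 7.713 km/s.
Transfer-orbit speed at r₂: v_p = √[μ(2/r₂ − 1/a_t)] = 9.862 km/s.
Second burn Δv₂ = |v₂ − v_p| = 2.149 km/s.
Total Δv = Δv₁ + Δv₂ = 3.592 km/s.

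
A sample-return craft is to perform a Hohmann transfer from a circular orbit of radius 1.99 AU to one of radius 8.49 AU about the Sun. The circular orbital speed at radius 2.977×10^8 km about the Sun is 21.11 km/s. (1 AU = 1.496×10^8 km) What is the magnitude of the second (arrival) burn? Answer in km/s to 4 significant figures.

From the circular-orbit relation v² = μ/r at r = 2.977×10^8 km: μ = v²r = (21.11)² × 2.977×10^8 = 1.32665×10^11 km³/s².
In km: r₁ = 1.99 × 1.496×10^8 = 2.97704×10^8 km; r₂ = 8.49 × 1.496×10^8 = 1.270104×10^9 km.
Transfer-ellipse semi-major axis a_t = (r₁ + r₂)/2 = (2.97704×10^8 + 1.270104×10^9)/2 = 7.83904×10^8 km.
Circular speed at r = 1.270104×10^9 km: v_c = √(μ/r) = 10.22 km/s.
Transfer-orbit speed at the same r (vis-viva, a = a_t): v_t = √[μ(2/r − 1/a_t)] = 6.298 km/s.
Δv₂ = |v_t − v_c| = |6.298 − 10.22| = 3.922 km/s.

Δv₂ = 3.922 km/s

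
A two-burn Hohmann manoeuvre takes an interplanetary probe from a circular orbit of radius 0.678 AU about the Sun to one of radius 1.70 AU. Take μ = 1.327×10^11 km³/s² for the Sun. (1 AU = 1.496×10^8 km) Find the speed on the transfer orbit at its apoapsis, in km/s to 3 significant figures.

v = 17.2 km/s

In km: r₁ = 0.678 × 1.496×10^8 = 1.014288×10^8 km; r₂ = 1.70 × 1.496×10^8 = 2.5432×10^8 km.
The Hohmann ellipse has a_t = (r₁ + r₂)/2 = 1.778744×10^8 km.
At apoapsis, r = 2.5432×10^8 km.
From the vis-viva equation, v = √[μ(2/r − 1/a_t)] = 17.25 km/s.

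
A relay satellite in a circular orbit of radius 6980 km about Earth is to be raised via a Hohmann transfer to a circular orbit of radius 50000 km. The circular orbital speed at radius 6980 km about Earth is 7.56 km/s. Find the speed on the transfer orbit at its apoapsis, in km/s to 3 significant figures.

v = 1.40 km/s

From the circular-orbit relation v² = μ/r at r = 6980 km: μ = v²r = (7.56)² × 6980 = 3.98932×10^5 km³/s².
Transfer-ellipse semi-major axis a_t = (r₁ + r₂)/2 = (6980 + 50000)/2 = 28490 km.
At apoapsis, r = 50000 km.
From the vis-viva equation, v = √[μ(2/r − 1/a_t)] = 1.398 km/s.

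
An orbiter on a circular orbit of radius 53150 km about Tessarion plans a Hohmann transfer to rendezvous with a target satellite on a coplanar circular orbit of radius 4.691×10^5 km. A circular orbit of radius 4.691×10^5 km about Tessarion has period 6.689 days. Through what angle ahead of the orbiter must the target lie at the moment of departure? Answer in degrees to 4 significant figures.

From Kepler's third law T² = 4π²r³/μ at r = 4.691×10^5 km, T = 6.689 days = 6.689 × 86400 s = 5.779296×10^5 s: μ = 4π²r³/T² = 1.22013×10^7 km³/s².
The Hohmann ellipse has a_t = (r₁ + r₂)/2 = 2.61125×10^5 km.
The half-period of the transfer ellipse is t = π√(a_t³/μ) = 1.200106×10^5 s.
The target's mean motion on its circular orbit is ω₂ = √(μ/r₂³) = 1.087189×10^-5 rad/s.
Angle swept by the target during transfer: ω₂·t = 1.30474 rad = 74.76°.
The orbiter traverses 180° on the transfer ellipse, so the target must lead by 180° − 74.76° = 105.2°.

φ = 105.2°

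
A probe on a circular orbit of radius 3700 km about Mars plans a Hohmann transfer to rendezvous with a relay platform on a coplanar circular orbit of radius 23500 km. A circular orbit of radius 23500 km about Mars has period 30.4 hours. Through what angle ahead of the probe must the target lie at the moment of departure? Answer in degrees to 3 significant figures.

φ = 101°

From Kepler's third law T² = 4π²r³/μ at r = 23500 km, T = 30.4 hours = 30.4 × 3600 s = 1.0944×10^5 s: μ = 4π²r³/T² = 42777.1 km³/s².
Semi-major axis of the transfer orbit: a_t = (3700 + 23500)/2 = 13600 km.
The half-period of the transfer ellipse is t = π√(a_t³/μ) = 24091 s.
The target's mean motion on its circular orbit is ω₂ = √(μ/r₂³) = 5.7412×10^-5 rad/s.
Angle swept by the target during transfer: ω₂·t = 1.3831 rad = 79.25°.
The probe traverses 180° on the transfer ellipse, so the target must lead by 180° − 79.25° = 101°.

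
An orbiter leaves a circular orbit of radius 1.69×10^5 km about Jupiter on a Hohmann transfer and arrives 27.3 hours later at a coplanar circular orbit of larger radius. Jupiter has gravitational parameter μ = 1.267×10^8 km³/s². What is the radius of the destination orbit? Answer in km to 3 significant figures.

Transfer time t = 27.3 hours = 98280 s, and t = π√(a_t³/μ).
So a_t = (μ t²/π²)^(1/3) = (1.267×10^8 × (98280)² / π²)^(1/3) = 4.9866×10^5 km.
Since a_t = (r₁ + r₂)/2, r₂ = 2a_t − r₁ = 2×4.9866×10^5 − 1.690×10^5 = 8.2832×10^5 km.

r₂ = 8.28×10^5 km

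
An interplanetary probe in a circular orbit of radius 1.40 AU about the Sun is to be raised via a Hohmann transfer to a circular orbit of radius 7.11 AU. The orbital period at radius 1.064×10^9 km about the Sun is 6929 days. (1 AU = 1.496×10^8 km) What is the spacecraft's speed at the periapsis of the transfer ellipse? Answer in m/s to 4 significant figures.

v = 32540 m/s

From Kepler's third law T² = 4π²r³/μ at r = 1.064×10^9 km, T = 6929 days = 6929 × 86400 s = 5.986656×10^8 s: μ = 4π²r³/T² = 1.32683×10^11 km³/s².
In km: r₁ = 1.40 × 1.496×10^8 = 2.0944×10^8 km; r₂ = 7.11 × 1.496×10^8 = 1.063656×10^9 km.
The Hohmann ellipse has a_t = (r₁ + r₂)/2 = 6.36548×10^8 km.
At periapsis, r = 2.0944×10^8 km.
Vis-viva: v = √[μ(2/r − 1/a_t)] = √[1.32683×10^11 × (2/2.0944×10^8 − 1/6.36548×10^8)] = 32.54 km/s.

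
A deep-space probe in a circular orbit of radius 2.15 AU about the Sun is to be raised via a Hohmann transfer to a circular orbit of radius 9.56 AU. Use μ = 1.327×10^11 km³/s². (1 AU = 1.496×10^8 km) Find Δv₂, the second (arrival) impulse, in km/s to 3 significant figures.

Δv₂ = 3.80 km/s

In km: r₁ = 2.15 × 1.496×10^8 = 3.2164×10^8 km; r₂ = 9.56 × 1.496×10^8 = 1.430176×10^9 km.
The Hohmann ellipse has a_t = (r₁ + r₂)/2 = 8.75908×10^8 km.
On the circular orbit at r = 1.430176×10^9 km, v_c = √(μ/r) = 9.6325 km/s.
Transfer-orbit speed at the same r (vis-viva, a = a_t): v_t = √[μ(2/r − 1/a_t)] = 5.8371 km/s.
Δv₂ = |v_t − v_c| = |5.8371 − 9.6325| = 3.795 km/s.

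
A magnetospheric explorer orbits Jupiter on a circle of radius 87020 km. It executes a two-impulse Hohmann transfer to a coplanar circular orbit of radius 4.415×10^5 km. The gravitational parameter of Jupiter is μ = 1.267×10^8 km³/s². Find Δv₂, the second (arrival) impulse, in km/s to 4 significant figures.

The Hohmann ellipse has a_t = (r₁ + r₂)/2 = 2.6426×10^5 km.
Circular speed at r = 4.415×10^5 km: v_c = √(μ/r) = 16.94 km/s.
Transfer-orbit speed at the same r (vis-viva, a = a_t): v_t = √[μ(2/r − 1/a_t)] = 9.721 km/s.
Δv₂ = |v_t − v_c| = |9.721 − 16.94| = 7.219 km/s.

Δv₂ = 7.219 km/s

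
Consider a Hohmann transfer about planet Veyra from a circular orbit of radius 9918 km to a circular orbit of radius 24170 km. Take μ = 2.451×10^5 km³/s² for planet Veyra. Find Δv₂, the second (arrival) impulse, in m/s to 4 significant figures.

Semi-major axis of the transfer orbit: a_t = (9918 + 24170)/2 = 17044 km.
Circular speed at r = 24170 km: v_c = √(μ/r) = 3.18444 km/s.
Vis-viva on the transfer ellipse at r = 24170 km gives v_t = √[μ(2/r − 1/a_t)] = 2.42918 km/s.
Δv₂ = |v_t − v_c| = |2.42918 − 3.18444| = 0.7553 km/s.

Δv₂ = 755.3 m/s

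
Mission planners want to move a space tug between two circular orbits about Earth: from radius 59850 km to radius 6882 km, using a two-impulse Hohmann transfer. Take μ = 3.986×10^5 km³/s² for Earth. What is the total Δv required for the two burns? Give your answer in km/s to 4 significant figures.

Δv = 3.991 km/s

The Hohmann ellipse has a_t = (r₁ + r₂)/2 = 33366 km.
At r₁ the circular-orbit speed is v₁ = √(μ/r₁) = 2.581 km/s.
Transfer-orbit speed at r₁ (v² = μ(2/r − 1/a)): v_a = √[μ(2/r₁ − 1/a_t)] = 1.172 km/s.
First burn Δv₁ = |v_a − v₁| = 1.409 km/s.
Circular speed at r₂: v₂ = √(μ/r₂) = 7.61047 km/s.
Transfer-orbit speed at r₂: v_p = √[μ(2/r₂ − 1/a_t)] = 10.1927 km/s.
Second burn Δv₂ = |v₂ − v_p| = 2.582 km/s.
Δv = Δv₁ + Δv₂ = 1.409 + 2.582 = 3.991 km/s.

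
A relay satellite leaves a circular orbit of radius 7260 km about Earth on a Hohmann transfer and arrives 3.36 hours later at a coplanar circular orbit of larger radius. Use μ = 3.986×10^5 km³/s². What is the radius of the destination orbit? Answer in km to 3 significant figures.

Transfer time t = 3.36 hours = 12096 s, and t = π√(a_t³/μ).
So a_t = (μ t²/π²)^(1/3) = (3.986×10^5 × (12096)² / π²)^(1/3) = 18079 km.
Since a_t = (r₁ + r₂)/2, r₂ = 2a_t − r₁ = 2×18079 − 7260 = 28898 km.

r₂ = 28900 km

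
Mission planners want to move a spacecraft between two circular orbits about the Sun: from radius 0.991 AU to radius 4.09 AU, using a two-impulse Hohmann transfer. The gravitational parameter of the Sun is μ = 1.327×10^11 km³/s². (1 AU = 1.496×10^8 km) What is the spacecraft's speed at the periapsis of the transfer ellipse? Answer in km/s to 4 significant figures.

v = 37.96 km/s

In km: r₁ = 0.991 × 1.496×10^8 = 1.482536×10^8 km; r₂ = 4.09 × 1.496×10^8 = 6.11864×10^8 km.
Transfer-ellipse semi-major axis a_t = (r₁ + r₂)/2 = (1.482536×10^8 + 6.11864×10^8)/2 = 3.800588×10^8 km.
At periapsis, r = 1.482536×10^8 km.
Applying v² = μ(2/r − 1/a_t): v = 37.96 km/s.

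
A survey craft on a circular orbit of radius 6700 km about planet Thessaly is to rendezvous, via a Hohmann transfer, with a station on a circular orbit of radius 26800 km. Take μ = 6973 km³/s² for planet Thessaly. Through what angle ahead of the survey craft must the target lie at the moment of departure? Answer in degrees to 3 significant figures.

Transfer-ellipse semi-major axis a_t = (r₁ + r₂)/2 = (6700 + 26800)/2 = 16750 km.
The half-period of the transfer ellipse is t = π√(a_t³/μ) = 81557 s.
Target angular speed ω₂ = √(μ/r₂³) = 1.9033×10^-5 rad/s.
Angle swept by the target during transfer: ω₂·t = 1.5523 rad = 88.94°.
Arrival is 180° from departure on the ellipse, so φ = 180° − 88.94° = 91.1°.

φ = 91.1°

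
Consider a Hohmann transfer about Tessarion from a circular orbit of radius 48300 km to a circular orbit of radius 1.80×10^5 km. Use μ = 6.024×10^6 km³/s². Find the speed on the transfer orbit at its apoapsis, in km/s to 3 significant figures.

Transfer-ellipse semi-major axis a_t = (r₁ + r₂)/2 = (48300 + 1.800×10^5)/2 = 1.1415×10^5 km.
At apoapsis, r = 1.800×10^5 km.
Applying v² = μ(2/r − 1/a_t): v = 3.763 km/s.

v = 3.76 km/s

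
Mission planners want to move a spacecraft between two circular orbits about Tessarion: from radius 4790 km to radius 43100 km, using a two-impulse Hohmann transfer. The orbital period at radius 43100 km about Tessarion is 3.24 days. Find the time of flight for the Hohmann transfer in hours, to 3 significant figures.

t = 16.1 hours

From Kepler's third law T² = 4π²r³/μ at r = 43100 km, T = 3.24 days = 3.24 × 86400 s = 2.79936×10^5 s: μ = 4π²r³/T² = 40334.3 km³/s².
The Hohmann ellipse has a_t = (r₁ + r₂)/2 = 23945 km.
Half the transfer-orbit period gives t = π√(a_t³/μ) = 57960 s.
Converting: 57960 s ÷ 3600 s/hour = 16.1 hours.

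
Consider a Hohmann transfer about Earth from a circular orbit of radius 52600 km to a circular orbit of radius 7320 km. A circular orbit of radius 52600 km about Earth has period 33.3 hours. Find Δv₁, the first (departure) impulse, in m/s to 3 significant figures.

From Kepler's third law T² = 4π²r³/μ at r = 52600 km, T = 33.3 hours = 33.3 × 3600 s = 1.1988×10^5 s: μ = 4π²r³/T² = 3.99782×10^5 km³/s².
The Hohmann ellipse has a_t = (r₁ + r₂)/2 = 29960 km.
On the circular orbit at r = 52600 km, v_c = √(μ/r) = 2.757 km/s.
Vis-viva on the transfer ellipse at r = 52600 km gives v_t = √[μ(2/r − 1/a_t)] = 1.363 km/s.
Δv₁ = |v_t − v_c| = |1.363 − 2.757| = 1.394 km/s.

Δv₁ = 1390 m/s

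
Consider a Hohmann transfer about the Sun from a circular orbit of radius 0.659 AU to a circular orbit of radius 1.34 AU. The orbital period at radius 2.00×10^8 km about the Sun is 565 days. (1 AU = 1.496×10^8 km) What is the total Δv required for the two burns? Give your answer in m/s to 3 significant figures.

From Kepler's third law T² = 4π²r³/μ at r = 2.00×10^8 km, T = 565 days = 565 × 86400 s = 4.8816×10^7 s: μ = 4π²r³/T² = 1.32533×10^11 km³/s².
In km: r₁ = 0.659 × 1.496×10^8 = 9.85864×10^7 km; r₂ = 1.34 × 1.496×10^8 = 2.00464×10^8 km.
Semi-major axis of the transfer orbit: a_t = (9.85864×10^7 + 2.00464×10^8)/2 = 1.495252×10^8 km.
Circular speed at r₁: v₁ = √(μ/r₁) = √(1.32533×10^11/9.85864×10^7) = 36.66521 km/s.
On the transfer ellipse at r₁, vis-viva equation gives v_p = √[μ(2/r₁ − 1/a_t)] = 42.45366 km/s.
First burn Δv₁ = |v_p − v₁| = 5.788 km/s.
At r₂, v₂ = √(μ/r₂) = 25.7125 km/s.
Transfer-orbit speed at r₂: v_a = √[μ(2/r₂ − 1/a_t)] = 20.8783 km/s.
Second burn Δv₂ = |v₂ − v_a| = 4.834 km/s.
Total Δv = Δv₁ + Δv₂ = 10.62 km/s.

Δv = 10600 m/s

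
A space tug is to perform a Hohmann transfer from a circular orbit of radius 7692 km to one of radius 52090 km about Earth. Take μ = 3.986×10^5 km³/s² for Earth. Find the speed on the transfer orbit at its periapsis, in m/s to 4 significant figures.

Semi-major axis of the transfer orbit: a_t = (7692 + 52090)/2 = 29891 km.
The periapsis of the transfer ellipse is at r = 7692 km.
Vis-viva: v = √[μ(2/r − 1/a_t)] = √[3.986×10^5 × (2/7692 − 1/29891)] = 9.503 km/s.

v = 9503 m/s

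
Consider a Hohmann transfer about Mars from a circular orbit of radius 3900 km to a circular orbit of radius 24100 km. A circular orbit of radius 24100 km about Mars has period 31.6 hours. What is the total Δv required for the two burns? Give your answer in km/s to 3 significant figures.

From Kepler's third law T² = 4π²r³/μ at r = 24100 km, T = 31.6 hours = 31.6 × 3600 s = 1.1376×10^5 s: μ = 4π²r³/T² = 42700.4 km³/s².
The Hohmann ellipse has a_t = (r₁ + r₂)/2 = 14000 km.
Circular speed at r₁: v₁ = √(μ/r₁) = √(42700.4/3900) = 3.3089 km/s.
On the transfer ellipse at r₁, v² = μ(2/r − 1/a) gives v_p = √[μ(2/r₁ − 1/a_t)] = 4.3414 km/s.
First burn Δv₁ = |v_p − v₁| = 1.0325 km/s.
Circular speed at r₂: v₂ = √(μ/r₂) = 1.33109 km/s.
Transfer-orbit speed at r₂: v_a = √[μ(2/r₂ − 1/a_t)] = 0.702547 km/s.
Second burn Δv₂ = |v₂ − v_a| = 0.62854 km/s.
Total Δv = Δv₁ + Δv₂ = 1.661 km/s.

Δv = 1.66 km/s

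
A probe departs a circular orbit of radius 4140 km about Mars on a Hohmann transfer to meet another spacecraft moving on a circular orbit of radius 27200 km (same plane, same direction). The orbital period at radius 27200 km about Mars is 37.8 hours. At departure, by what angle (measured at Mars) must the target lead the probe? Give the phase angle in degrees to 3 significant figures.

From Kepler's third law T² = 4π²r³/μ at r = 27200 km, T = 37.8 hours = 37.8 × 3600 s = 1.3608×10^5 s: μ = 4π²r³/T² = 42902.0 km³/s².
Transfer-ellipse semi-major axis a_t = (r₁ + r₂)/2 = (4140 + 27200)/2 = 15670 km.
Transfer time t = π√(a_t³/μ) = 29752 s.
The target's mean motion on its circular orbit is ω₂ = √(μ/r₂³) = 4.6173×10^-5 rad/s.
Angle swept by the target during transfer: ω₂·t = 1.3737 rad = 78.71°.
Arrival is 180° from departure on the ellipse, so φ = 180° − 78.71° = 101°.

φ = 101°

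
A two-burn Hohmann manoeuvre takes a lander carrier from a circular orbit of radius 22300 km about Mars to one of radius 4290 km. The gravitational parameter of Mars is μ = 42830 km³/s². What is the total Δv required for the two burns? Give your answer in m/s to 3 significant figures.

The Hohmann ellipse has a_t = (r₁ + r₂)/2 = 13295 km.
At r₁ the circular-orbit speed is v₁ = √(μ/r₁) = 1.38587 km/s.
Transfer-orbit speed at r₁ (v² = μ(2/r − 1/a)): v_a = √[μ(2/r₁ − 1/a_t)] = 0.787238 km/s.
First burn Δv₁ = |v_a − v₁| = 0.5986 km/s.
Circular speed at r₂: v₂ = √(μ/r₂) = 3.1597 km/s.
Transfer-orbit speed at r₂: v_p = √[μ(2/r₂ − 1/a_t)] = 4.0922 km/s.
Second burn Δv₂ = |v₂ − v_p| = 0.9325 km/s.
Δv = Δv₁ + Δv₂ = 0.5986 + 0.9325 = 1.531 km/s.

Δv = 1530 m/s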